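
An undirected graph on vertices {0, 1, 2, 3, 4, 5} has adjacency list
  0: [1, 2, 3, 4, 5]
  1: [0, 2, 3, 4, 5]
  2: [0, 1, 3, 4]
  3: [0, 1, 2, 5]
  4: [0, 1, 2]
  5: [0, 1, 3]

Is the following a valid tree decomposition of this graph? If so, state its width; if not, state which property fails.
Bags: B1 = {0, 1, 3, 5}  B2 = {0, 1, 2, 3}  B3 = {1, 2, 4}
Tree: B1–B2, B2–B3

No — edge (0,4) lies in no bag.

A tree decomposition must satisfy three properties: every vertex lies in some bag; for every edge, both endpoints lie together in some bag; and for every vertex, the bags containing it form a connected subtree. Here edge (0,4) lies in no bag, so the decomposition is invalid.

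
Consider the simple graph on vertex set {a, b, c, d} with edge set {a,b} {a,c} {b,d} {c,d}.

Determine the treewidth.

A width-2 tree decomposition is:
Bags: B1 = {a, b, d}  B2 = {a, c, d}
Tree: B1–B2
The largest bag has 3 vertices, giving width 2; this decomposition certifies tw(G) ≤ 2. For the lower bound, G contains the cycle d–b–a–c–d, so G is not a forest; only forests have treewidth ≤ 1, hence tw(G) ≥ 2. Therefore the treewidth is 2.

2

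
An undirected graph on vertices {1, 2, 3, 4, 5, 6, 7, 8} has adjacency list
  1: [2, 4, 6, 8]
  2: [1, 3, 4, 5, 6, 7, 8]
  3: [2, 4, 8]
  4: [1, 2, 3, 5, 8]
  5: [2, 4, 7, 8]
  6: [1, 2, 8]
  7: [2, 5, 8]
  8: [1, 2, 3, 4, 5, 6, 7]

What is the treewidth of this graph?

3

A width-3 tree decomposition is:
Bags: B1 = {2, 4, 5, 8}  B2 = {1, 2, 4, 8}  B3 = {2, 5, 7, 8}  B4 = {2, 3, 4, 8}  B5 = {1, 2, 6, 8}
Tree: B1–B2, B1–B3, B2–B4, B2–B5
Every bag has size at most 4, so the width is 4 − 1 = 3 and tw(G) ≤ 3. Conversely, {1, 2, 4, 8} is a clique of size 4, and the vertices of any clique must share a bag in every tree decomposition; so some bag has ≥ 4 vertices and tw(G) ≥ 3. The upper and lower bounds meet at 3, so that is the treewidth.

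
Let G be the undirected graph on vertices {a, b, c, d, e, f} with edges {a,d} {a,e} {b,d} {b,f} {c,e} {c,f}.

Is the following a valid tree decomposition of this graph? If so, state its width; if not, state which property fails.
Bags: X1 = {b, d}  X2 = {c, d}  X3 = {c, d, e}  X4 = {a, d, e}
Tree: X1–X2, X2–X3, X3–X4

A tree decomposition must satisfy three properties: every vertex lies in some bag; for every edge, both endpoints lie together in some bag; and for every vertex, the bags containing it form a connected subtree. Here vertex f appears in no bag, so the decomposition is invalid.

No — vertex f appears in no bag.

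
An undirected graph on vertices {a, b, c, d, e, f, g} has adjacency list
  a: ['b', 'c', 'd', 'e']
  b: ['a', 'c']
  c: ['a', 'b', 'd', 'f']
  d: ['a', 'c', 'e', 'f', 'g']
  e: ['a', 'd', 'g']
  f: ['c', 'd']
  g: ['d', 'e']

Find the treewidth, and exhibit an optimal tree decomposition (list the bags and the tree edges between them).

Each bag holds 3 vertices, so the decomposition has width 2, which upper-bounds the treewidth. Conversely, {d, e, g} is a clique of size 3, and the vertices of any clique must share a bag in every tree decomposition; so some bag has ≥ 3 vertices and tw(G) ≥ 2. Hence tw(G) = 2 exactly.

Treewidth 2.
One optimal decomposition is:
Bags: B1 = {a, d, e}  B2 = {a, c, d}  B3 = {c, d, f}  B4 = {a, b, c}  B5 = {d, e, g}
Tree: B1–B2, B2–B3, B2–B4, B1–B5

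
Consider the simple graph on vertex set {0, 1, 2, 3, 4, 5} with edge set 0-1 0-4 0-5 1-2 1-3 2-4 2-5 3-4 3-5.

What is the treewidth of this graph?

A width-3 tree decomposition is:
Bags: B1 = {0, 2, 3, 5}  B2 = {0, 2, 3, 4}  B3 = {0, 1, 2, 3}
Tree: B1–B2, B2–B3
Each bag holds 4 vertices, so the decomposition has width 3, which upper-bounds the treewidth. For the lower bound: the 4 vertex sets {0,5}, {3,4}, {2}, {1} are disjoint, each induces a connected subgraph, and every pair is joined by at least one edge of G. Contracting each set to a single vertex therefore yields K_{4} as a minor, and since treewidth is minor-monotone, tw(G) ≥ tw(K_{4}) = 3. Therefore the treewidth is 3.

3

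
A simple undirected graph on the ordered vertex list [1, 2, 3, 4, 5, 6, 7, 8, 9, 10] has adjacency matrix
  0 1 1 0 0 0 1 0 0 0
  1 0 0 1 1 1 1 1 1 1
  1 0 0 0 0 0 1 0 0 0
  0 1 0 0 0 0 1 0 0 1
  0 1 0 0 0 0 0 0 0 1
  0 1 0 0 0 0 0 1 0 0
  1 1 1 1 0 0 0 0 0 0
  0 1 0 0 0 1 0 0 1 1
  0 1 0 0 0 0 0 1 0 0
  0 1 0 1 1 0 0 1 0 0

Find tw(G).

2

A width-2 tree decomposition is:
Bags: B1 = {2, 4, 10}  B2 = {2, 8, 10}  B3 = {2, 6, 8}  B4 = {2, 4, 7}  B5 = {1, 2, 7}  B6 = {2, 5, 10}  B7 = {1, 3, 7}  B8 = {2, 8, 9}
Tree: B1–B2, B2–B3, B1–B4, B4–B5, B2–B6, B5–B7, B3–B8
Each bag holds 3 vertices, so the decomposition has width 2, which upper-bounds the treewidth. Conversely, {1, 2, 7} is a clique of size 3, and the vertices of any clique must share a bag in every tree decomposition; so some bag has ≥ 3 vertices and tw(G) ≥ 2. The upper and lower bounds meet at 2, so that is the treewidth.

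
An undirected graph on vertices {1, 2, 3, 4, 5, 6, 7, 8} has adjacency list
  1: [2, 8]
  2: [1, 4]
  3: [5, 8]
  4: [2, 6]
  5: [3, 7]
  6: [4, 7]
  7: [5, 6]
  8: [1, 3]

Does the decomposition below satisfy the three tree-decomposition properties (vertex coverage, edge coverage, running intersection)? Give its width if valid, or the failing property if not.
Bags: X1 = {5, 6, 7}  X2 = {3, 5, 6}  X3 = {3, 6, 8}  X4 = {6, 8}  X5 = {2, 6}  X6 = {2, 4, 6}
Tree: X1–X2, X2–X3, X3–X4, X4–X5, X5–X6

A tree decomposition must satisfy three properties: every vertex lies in some bag; for every edge, both endpoints lie together in some bag; and for every vertex, the bags containing it form a connected subtree. Here vertex 1 appears in no bag, so the decomposition is invalid.

No — vertex 1 appears in no bag.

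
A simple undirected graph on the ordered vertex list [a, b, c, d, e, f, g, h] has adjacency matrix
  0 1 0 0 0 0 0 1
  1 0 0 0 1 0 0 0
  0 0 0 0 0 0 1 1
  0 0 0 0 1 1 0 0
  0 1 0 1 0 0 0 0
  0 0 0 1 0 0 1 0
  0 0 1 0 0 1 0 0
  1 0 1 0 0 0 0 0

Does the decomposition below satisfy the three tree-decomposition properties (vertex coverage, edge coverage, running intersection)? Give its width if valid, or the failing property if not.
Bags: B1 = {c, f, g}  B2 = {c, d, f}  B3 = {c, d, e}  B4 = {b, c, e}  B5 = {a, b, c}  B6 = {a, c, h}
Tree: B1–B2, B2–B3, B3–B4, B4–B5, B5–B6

Yes; width 2.

Vertex coverage: the bags together contain {a, b, c, d, e, f, g, h}, the full vertex set. Edge coverage: each edge of G has both endpoints in at least one bag. Running intersection: for every vertex, the bags containing it form a connected subtree. All three properties hold, so this is a valid tree decomposition of width max|bag| − 1 = 2, and hence tw(G) ≤ 2.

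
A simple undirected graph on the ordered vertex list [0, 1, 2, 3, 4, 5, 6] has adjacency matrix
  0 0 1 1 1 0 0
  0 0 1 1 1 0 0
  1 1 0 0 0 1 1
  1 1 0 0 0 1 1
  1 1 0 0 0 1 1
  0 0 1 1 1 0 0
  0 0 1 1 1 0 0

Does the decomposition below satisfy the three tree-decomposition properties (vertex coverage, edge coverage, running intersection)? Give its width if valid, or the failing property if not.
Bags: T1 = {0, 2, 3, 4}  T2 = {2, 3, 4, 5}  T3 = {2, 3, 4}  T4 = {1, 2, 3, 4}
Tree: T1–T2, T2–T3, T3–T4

A tree decomposition must satisfy three properties: every vertex lies in some bag; for every edge, both endpoints lie together in some bag; and for every vertex, the bags containing it form a connected subtree. Here vertex 6 appears in no bag, so the decomposition is invalid.

No — vertex 6 appears in no bag.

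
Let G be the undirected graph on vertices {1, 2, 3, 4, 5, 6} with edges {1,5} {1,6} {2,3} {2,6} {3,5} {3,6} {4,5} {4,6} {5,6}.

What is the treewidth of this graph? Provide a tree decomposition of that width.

Treewidth 2.
Bags: B1 = {1, 5, 6}  B2 = {3, 5, 6}  B3 = {4, 5, 6}  B4 = {2, 3, 6}
Tree: B1–B2, B1–B3, B2–B4

Each bag holds 3 vertices, so the decomposition has width 2, which upper-bounds the treewidth. Conversely, {2, 3, 6} is a clique of size 3, and the vertices of any clique must share a bag in every tree decomposition; so some bag has ≥ 3 vertices and tw(G) ≥ 2. The upper and lower bounds meet at 2, so that is the treewidth.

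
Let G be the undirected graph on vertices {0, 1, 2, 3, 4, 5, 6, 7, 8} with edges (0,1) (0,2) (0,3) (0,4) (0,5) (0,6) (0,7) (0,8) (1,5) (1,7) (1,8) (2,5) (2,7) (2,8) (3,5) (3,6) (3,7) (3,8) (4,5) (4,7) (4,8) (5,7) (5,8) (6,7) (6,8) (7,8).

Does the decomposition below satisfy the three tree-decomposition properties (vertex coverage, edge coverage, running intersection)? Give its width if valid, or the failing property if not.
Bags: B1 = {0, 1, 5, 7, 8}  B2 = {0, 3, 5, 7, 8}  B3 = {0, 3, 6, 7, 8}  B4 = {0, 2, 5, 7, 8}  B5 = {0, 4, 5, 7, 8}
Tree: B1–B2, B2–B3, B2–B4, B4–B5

Checking the three conditions: (i) the bags cover all of {0, 1, 2, 3, 4, 5, 6, 7, 8}; (ii) for each edge, some bag contains both endpoints; (iii) the bags containing any fixed vertex form a subtree. All hold, so the decomposition is valid with width 5 − 1 = 4.

Yes; width 4.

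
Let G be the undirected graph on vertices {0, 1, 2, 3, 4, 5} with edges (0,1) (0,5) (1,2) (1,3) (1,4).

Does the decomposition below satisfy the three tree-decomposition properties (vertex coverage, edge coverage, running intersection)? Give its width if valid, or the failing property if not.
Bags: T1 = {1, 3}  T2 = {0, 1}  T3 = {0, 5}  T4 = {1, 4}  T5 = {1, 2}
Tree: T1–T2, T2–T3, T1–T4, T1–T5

Checking the three conditions: (i) the bags cover all of {0, 1, 2, 3, 4, 5}; (ii) for each edge, some bag contains both endpoints; (iii) the bags containing any fixed vertex form a subtree. All hold, so the decomposition is valid with width 2 − 1 = 1.

Yes; width 1.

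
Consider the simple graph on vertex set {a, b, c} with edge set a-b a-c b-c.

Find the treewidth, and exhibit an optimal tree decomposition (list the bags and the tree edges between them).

With just one bag of size 3, the width is 3 − 1 = 2, so tw(G) ≤ 2. On the other hand G contains the 3-clique {a, b, c}. A clique must lie in a single bag of any decomposition, so no decomposition can have width below 2. The upper and lower bounds meet at 2, so that is the treewidth.

Treewidth 2.
Bags: B1 = {a, b, c}
Tree: (single bag)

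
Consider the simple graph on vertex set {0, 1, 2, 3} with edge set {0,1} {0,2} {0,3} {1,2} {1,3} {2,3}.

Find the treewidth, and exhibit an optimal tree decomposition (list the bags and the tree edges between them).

Treewidth 3.
One optimal decomposition is:
Bags: B1 = {0, 1, 2, 3}
Tree: (single bag)

With just one bag of size 4, the width is 4 − 1 = 3, so tw(G) ≤ 3. On the other hand G contains the 4-clique {0, 1, 2, 3}. A clique must lie in a single bag of any decomposition, so no decomposition can have width below 3. Combining the bounds, tw(G) = 3.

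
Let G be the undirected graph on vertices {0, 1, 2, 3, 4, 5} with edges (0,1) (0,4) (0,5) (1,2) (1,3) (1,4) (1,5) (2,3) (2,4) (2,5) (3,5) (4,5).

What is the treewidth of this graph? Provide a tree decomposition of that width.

Treewidth 3.
One optimal decomposition is:
Bags: B1 = {1, 2, 4, 5}  B2 = {1, 2, 3, 5}  B3 = {0, 1, 4, 5}
Tree: B1–B2, B1–B3

The largest bag has 4 vertices, giving width 3; this decomposition certifies tw(G) ≤ 3. On the other hand G contains the 4-clique {0, 1, 4, 5}. A clique must lie in a single bag of any decomposition, so no decomposition can have width below 3. Hence tw(G) = 3 exactly.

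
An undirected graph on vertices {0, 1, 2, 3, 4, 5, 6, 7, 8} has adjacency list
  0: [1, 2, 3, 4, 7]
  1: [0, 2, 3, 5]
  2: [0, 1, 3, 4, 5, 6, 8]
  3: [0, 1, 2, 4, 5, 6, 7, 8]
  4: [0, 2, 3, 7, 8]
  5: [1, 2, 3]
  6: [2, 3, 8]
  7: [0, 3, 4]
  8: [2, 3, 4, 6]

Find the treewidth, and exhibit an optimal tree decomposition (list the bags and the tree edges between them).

Treewidth 3.
Bags: B1 = {0, 1, 2, 3}  B2 = {0, 2, 3, 4}  B3 = {2, 3, 4, 8}  B4 = {2, 3, 6, 8}  B5 = {1, 2, 3, 5}  B6 = {0, 3, 4, 7}
Tree: B1–B2, B2–B3, B3–B4, B1–B5, B2–B6

The largest bag has 4 vertices, giving width 3; this decomposition certifies tw(G) ≤ 3. On the other hand G contains the 4-clique {0, 1, 2, 3}. A clique must lie in a single bag of any decomposition, so no decomposition can have width below 3. Therefore the treewidth is 3.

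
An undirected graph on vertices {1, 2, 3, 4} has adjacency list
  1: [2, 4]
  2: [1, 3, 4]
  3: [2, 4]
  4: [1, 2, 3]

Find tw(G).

2

A width-2 tree decomposition is:
Bags: B1 = {2, 3, 4}  B2 = {1, 2, 4}
Tree: B1–B2
Every bag has size at most 3, so the width is 3 − 1 = 2 and tw(G) ≤ 2. On the other hand G contains the 3-clique {1, 2, 4}. A clique must lie in a single bag of any decomposition, so no decomposition can have width below 2. Hence tw(G) = 2 exactly.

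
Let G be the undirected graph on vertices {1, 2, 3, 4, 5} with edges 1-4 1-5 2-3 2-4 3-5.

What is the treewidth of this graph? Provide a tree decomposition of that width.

The largest bag has 3 vertices, giving width 2; this decomposition certifies tw(G) ≤ 2. For the lower bound, G contains the cycle 1–4–2–3–5–1, so G is not a forest; only forests have treewidth ≤ 1, hence tw(G) ≥ 2. Combining the bounds, tw(G) = 2.

Treewidth 2.
One such decomposition:
Bags: B1 = {1, 2, 4}  B2 = {1, 2, 3}  B3 = {1, 3, 5}
Tree: B1–B2, B2–B3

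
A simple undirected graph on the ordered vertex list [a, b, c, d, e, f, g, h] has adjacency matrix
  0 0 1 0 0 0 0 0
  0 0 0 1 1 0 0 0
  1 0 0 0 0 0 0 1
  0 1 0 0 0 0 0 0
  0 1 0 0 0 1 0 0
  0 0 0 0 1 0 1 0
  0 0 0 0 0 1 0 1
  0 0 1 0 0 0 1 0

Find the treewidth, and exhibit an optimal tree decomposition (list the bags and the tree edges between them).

The largest bag has 2 vertices, giving width 1; this decomposition certifies tw(G) ≤ 1. Any graph with an edge has treewidth ≥ 1, and G has the edge a–c. The upper and lower bounds meet at 1, so that is the treewidth.

Treewidth 1.
One optimal decomposition is:
Bags: B1 = {a, c}  B2 = {c, h}  B3 = {g, h}  B4 = {f, g}  B5 = {e, f}  B6 = {b, e}  B7 = {b, d}
Tree: B1–B2, B2–B3, B3–B4, B4–B5, B5–B6, B6–B7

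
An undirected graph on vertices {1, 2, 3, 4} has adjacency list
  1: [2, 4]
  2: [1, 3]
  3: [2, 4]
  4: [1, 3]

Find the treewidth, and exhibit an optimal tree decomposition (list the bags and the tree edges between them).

Treewidth 2.
One optimal decomposition is:
Bags: B1 = {1, 2, 3}  B2 = {1, 3, 4}
Tree: B1–B2

Every bag has size at most 3, so the width is 3 − 1 = 2 and tw(G) ≤ 2. Since 1–2–3–4–1 is a cycle in G, G is not acyclic. Forests are exactly the graphs of treewidth ≤ 1, so tw(G) ≥ 2. The upper and lower bounds meet at 2, so that is the treewidth.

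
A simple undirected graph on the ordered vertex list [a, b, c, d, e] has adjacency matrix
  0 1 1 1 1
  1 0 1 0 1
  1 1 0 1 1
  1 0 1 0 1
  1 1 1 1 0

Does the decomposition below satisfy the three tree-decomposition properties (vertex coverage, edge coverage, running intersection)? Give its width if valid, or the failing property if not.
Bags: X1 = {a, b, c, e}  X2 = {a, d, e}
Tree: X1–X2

A tree decomposition must satisfy three properties: every vertex lies in some bag; for every edge, both endpoints lie together in some bag; and for every vertex, the bags containing it form a connected subtree. Here edge (c,d) lies in no bag, so the decomposition is invalid.

No — edge (c,d) lies in no bag.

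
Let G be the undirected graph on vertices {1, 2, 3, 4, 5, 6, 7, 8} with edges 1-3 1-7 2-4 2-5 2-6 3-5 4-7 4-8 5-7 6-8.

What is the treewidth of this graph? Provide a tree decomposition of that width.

The largest bag has 3 vertices, giving width 2; this decomposition certifies tw(G) ≤ 2. For the lower bound, G contains the cycle 3–1–7–5–3, so G is not a forest; only forests have treewidth ≤ 1, hence tw(G) ≥ 2. The upper and lower bounds meet at 2, so that is the treewidth.

Treewidth 2.
Bags: B1 = {1, 3, 5}  B2 = {1, 5, 7}  B3 = {2, 5, 7}  B4 = {2, 4, 7}  B5 = {2, 4, 6}  B6 = {4, 6, 8}
Tree: B1–B2, B2–B3, B3–B4, B4–B5, B5–B6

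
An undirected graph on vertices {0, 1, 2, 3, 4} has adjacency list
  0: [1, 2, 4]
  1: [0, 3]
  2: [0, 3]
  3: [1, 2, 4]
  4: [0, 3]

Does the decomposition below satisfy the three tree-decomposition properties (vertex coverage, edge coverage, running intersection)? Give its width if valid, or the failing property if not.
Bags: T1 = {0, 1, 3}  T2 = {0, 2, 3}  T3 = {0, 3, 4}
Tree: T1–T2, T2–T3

Yes; width 2.

Every vertex of G appears in some bag (union = {0, 1, 2, 3, 4}); every edge is covered by a bag; and for each vertex v the set of bags containing v is connected in the bag tree. The decomposition is therefore valid. The largest bag has 3 vertices, so the width is 2.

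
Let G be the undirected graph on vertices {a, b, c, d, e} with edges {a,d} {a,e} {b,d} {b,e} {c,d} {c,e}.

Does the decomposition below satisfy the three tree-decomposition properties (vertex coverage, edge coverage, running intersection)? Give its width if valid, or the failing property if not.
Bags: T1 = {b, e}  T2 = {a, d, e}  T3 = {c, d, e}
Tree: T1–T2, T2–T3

A tree decomposition must satisfy three properties: every vertex lies in some bag; for every edge, both endpoints lie together in some bag; and for every vertex, the bags containing it form a connected subtree. Here edge (d,b) lies in no bag, so the decomposition is invalid.

No — edge (d,b) lies in no bag.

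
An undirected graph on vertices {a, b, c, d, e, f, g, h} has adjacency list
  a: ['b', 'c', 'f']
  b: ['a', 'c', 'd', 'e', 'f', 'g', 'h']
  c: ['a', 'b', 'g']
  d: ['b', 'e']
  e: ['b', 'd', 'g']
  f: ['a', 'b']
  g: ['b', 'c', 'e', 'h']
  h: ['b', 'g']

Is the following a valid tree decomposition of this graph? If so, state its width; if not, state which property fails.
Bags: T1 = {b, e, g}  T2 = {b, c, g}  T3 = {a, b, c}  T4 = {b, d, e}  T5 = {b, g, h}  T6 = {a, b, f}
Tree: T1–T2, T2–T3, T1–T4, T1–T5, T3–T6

Yes; width 2.

Checking the three conditions: (i) the bags cover all of {a, b, c, d, e, f, g, h}; (ii) for each edge, some bag contains both endpoints; (iii) the bags containing any fixed vertex form a subtree. All hold, so the decomposition is valid with width 3 − 1 = 2.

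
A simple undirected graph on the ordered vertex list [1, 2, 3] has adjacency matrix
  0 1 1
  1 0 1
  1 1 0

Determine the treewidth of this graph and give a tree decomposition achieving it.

Treewidth 2.
One such decomposition:
Bags: B1 = {1, 2, 3}
Tree: (single bag)

With just one bag of size 3, the width is 3 − 1 = 2, so tw(G) ≤ 2. On the other hand G contains the 3-clique {1, 2, 3}. A clique must lie in a single bag of any decomposition, so no decomposition can have width below 2. Therefore the treewidth is 2.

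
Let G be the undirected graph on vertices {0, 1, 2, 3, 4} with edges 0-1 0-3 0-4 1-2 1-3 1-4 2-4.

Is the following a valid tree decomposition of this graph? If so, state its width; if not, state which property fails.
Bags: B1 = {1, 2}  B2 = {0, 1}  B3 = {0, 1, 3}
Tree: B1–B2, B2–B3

A tree decomposition must satisfy three properties: every vertex lies in some bag; for every edge, both endpoints lie together in some bag; and for every vertex, the bags containing it form a connected subtree. Here vertex 4 appears in no bag, so the decomposition is invalid.

No — vertex 4 appears in no bag.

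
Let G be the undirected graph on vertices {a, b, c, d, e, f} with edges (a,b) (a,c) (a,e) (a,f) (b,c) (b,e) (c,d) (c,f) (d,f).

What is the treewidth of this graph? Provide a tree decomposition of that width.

Each bag holds 3 vertices, so the decomposition has width 2, which upper-bounds the treewidth. For the lower bound, the 3 vertices {a, b, e} are pairwise adjacent, and any tree decomposition puts a clique entirely inside one bag — forcing width ≥ 2. Combining the bounds, tw(G) = 2.

Treewidth 2.
One optimal decomposition is:
Bags: B1 = {a, b, c}  B2 = {a, c, f}  B3 = {c, d, f}  B4 = {a, b, e}
Tree: B1–B2, B2–B3, B1–B4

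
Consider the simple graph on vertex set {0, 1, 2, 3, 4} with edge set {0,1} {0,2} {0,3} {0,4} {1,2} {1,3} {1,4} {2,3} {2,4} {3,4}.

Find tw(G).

4

A width-4 tree decomposition is:
Bags: B1 = {0, 1, 2, 3, 4}
Tree: (single bag)
With just one bag of size 5, the width is 5 − 1 = 4, so tw(G) ≤ 4. Conversely, {0, 1, 2, 3, 4} is a clique of size 5, and the vertices of any clique must share a bag in every tree decomposition; so some bag has ≥ 5 vertices and tw(G) ≥ 4. Combining the bounds, tw(G) = 4.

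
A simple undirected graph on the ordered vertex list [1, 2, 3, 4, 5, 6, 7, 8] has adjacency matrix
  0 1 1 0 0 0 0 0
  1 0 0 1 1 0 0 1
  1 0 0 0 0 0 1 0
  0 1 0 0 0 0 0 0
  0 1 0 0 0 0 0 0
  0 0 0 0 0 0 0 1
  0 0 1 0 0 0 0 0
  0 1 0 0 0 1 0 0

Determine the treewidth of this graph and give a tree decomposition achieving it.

Treewidth 1.
One such decomposition:
Bags: B1 = {2, 8}  B2 = {2, 5}  B3 = {6, 8}  B4 = {1, 2}  B5 = {2, 4}  B6 = {1, 3}  B7 = {3, 7}
Tree: B1–B2, B1–B3, B2–B4, B2–B5, B4–B6, B6–B7

The largest bag has 2 vertices, giving width 1; this decomposition certifies tw(G) ≤ 1. G has an edge, so its treewidth is at least 1. The upper and lower bounds meet at 1, so that is the treewidth.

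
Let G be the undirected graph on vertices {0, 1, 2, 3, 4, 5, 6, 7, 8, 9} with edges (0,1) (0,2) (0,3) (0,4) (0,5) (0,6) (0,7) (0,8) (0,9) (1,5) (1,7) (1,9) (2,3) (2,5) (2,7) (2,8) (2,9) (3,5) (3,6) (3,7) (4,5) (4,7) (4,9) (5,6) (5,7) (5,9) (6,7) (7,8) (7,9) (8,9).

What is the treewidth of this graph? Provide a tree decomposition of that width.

Treewidth 4.
One optimal decomposition is:
Bags: B1 = {0, 2, 3, 5, 7}  B2 = {0, 2, 5, 7, 9}  B3 = {0, 1, 5, 7, 9}  B4 = {0, 2, 7, 8, 9}  B5 = {0, 4, 5, 7, 9}  B6 = {0, 3, 5, 6, 7}
Tree: B1–B2, B2–B3, B2–B4, B2–B5, B1–B6

Each bag holds 5 vertices, so the decomposition has width 4, which upper-bounds the treewidth. For the lower bound, the 5 vertices {0, 2, 7, 8, 9} are pairwise adjacent, and any tree decomposition puts a clique entirely inside one bag — forcing width ≥ 4. The upper and lower bounds meet at 4, so that is the treewidth.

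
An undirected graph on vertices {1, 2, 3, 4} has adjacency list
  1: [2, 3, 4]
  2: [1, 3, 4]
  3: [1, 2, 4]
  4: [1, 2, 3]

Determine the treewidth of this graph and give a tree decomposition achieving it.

Treewidth 3.
One optimal decomposition is:
Bags: B1 = {1, 2, 3, 4}
Tree: (single bag)

A single bag containing all 4 vertices is trivially a valid decomposition of width 3. Conversely, {1, 2, 3, 4} is a clique of size 4, and the vertices of any clique must share a bag in every tree decomposition; so some bag has ≥ 4 vertices and tw(G) ≥ 3. The upper and lower bounds meet at 3, so that is the treewidth.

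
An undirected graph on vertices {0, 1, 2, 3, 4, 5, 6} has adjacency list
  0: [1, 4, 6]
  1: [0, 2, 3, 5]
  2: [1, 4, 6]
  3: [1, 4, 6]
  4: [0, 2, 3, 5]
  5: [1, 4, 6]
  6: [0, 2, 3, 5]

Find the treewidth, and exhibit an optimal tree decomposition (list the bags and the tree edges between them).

Treewidth 3.
Bags: B1 = {0, 1, 4, 6}  B2 = {1, 2, 4, 6}  B3 = {1, 4, 5, 6}  B4 = {1, 3, 4, 6}
Tree: B1–B2, B2–B3, B3–B4

The largest bag has 4 vertices, giving width 3; this decomposition certifies tw(G) ≤ 3. For the lower bound: the 4 vertex sets {0,6}, {1,2}, {4}, {5} are disjoint, each induces a connected subgraph, and every pair is joined by at least one edge of G. Contracting each set to a single vertex therefore yields K_{4} as a minor, and since treewidth is minor-monotone, tw(G) ≥ tw(K_{4}) = 3. Hence tw(G) = 3 exactly.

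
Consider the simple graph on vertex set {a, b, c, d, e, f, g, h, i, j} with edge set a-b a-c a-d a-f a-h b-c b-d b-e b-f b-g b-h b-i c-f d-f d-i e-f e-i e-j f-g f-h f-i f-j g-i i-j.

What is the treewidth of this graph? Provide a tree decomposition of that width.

Treewidth 3.
One optimal decomposition is:
Bags: B1 = {b, e, f, i}  B2 = {e, f, i, j}  B3 = {b, d, f, i}  B4 = {a, b, d, f}  B5 = {a, b, c, f}  B6 = {a, b, f, h}  B7 = {b, f, g, i}
Tree: B1–B2, B1–B3, B3–B4, B4–B5, B4–B6, B1–B7

The largest bag has 4 vertices, giving width 3; this decomposition certifies tw(G) ≤ 3. Conversely, {e, f, i, j} is a clique of size 4, and the vertices of any clique must share a bag in every tree decomposition; so some bag has ≥ 4 vertices and tw(G) ≥ 3. Hence tw(G) = 3 exactly.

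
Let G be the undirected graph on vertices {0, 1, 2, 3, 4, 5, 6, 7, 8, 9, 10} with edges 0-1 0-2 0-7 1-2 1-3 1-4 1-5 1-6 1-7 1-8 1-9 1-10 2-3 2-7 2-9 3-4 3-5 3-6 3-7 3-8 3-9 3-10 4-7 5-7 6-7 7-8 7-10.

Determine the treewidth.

A width-3 tree decomposition is:
Bags: B1 = {1, 3, 5, 7}  B2 = {1, 3, 7, 8}  B3 = {1, 3, 7, 10}  B4 = {1, 2, 3, 7}  B5 = {1, 2, 3, 9}  B6 = {0, 1, 2, 7}  B7 = {1, 3, 6, 7}  B8 = {1, 3, 4, 7}
Tree: B1–B2, B2–B3, B3–B4, B4–B5, B4–B6, B1–B7, B4–B8
Every bag has size at most 4, so the width is 4 − 1 = 3 and tw(G) ≤ 3. Conversely, {0, 1, 2, 7} is a clique of size 4, and the vertices of any clique must share a bag in every tree decomposition; so some bag has ≥ 4 vertices and tw(G) ≥ 3. Therefore the treewidth is 3.

3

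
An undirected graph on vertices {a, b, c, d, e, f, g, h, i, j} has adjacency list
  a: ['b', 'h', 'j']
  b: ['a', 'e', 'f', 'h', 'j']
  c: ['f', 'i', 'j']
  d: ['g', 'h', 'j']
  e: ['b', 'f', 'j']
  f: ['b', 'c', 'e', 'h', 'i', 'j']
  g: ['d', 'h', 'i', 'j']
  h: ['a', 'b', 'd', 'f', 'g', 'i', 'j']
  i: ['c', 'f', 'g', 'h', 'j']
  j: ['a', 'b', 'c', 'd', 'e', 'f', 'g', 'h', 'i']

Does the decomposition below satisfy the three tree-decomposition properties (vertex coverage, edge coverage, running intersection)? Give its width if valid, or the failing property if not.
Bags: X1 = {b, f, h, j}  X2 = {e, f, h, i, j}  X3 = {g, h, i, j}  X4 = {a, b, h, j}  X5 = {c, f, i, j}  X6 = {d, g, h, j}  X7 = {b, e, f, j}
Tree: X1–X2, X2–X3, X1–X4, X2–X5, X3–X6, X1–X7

No — bags containing vertex e are not connected in the tree.

A tree decomposition must satisfy three properties: every vertex lies in some bag; for every edge, both endpoints lie together in some bag; and for every vertex, the bags containing it form a connected subtree. Here bags containing vertex e are not connected in the tree, so the decomposition is invalid.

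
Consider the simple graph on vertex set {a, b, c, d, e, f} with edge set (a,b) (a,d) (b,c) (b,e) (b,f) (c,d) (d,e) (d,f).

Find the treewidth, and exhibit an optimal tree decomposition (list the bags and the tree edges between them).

The largest bag has 3 vertices, giving width 2; this decomposition certifies tw(G) ≤ 2. Since a–b–c–d–a is a cycle in G, G is not acyclic. Forests are exactly the graphs of treewidth ≤ 1, so tw(G) ≥ 2. Hence tw(G) = 2 exactly.

Treewidth 2.
Bags: B1 = {a, b, d}  B2 = {b, c, d}  B3 = {b, d, e}  B4 = {b, d, f}
Tree: B1–B2, B2–B3, B3–B4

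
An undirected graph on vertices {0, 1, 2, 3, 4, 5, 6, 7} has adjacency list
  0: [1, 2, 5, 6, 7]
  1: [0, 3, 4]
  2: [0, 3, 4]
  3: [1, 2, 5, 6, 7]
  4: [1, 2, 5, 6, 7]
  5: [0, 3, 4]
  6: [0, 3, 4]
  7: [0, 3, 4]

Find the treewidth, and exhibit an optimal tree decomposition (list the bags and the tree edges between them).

Treewidth 3.
One optimal decomposition is:
Bags: B1 = {0, 3, 4, 6}  B2 = {0, 3, 4, 7}  B3 = {0, 3, 4, 5}  B4 = {0, 2, 3, 4}  B5 = {0, 1, 3, 4}
Tree: B1–B2, B2–B3, B3–B4, B4–B5

Every bag has size at most 4, so the width is 4 − 1 = 3 and tw(G) ≤ 3. For the lower bound: the 4 vertex sets {3,6}, {4,7}, {0}, {5} are disjoint, each induces a connected subgraph, and every pair is joined by at least one edge of G. Contracting each set to a single vertex therefore yields K_{4} as a minor, and since treewidth is minor-monotone, tw(G) ≥ tw(K_{4}) = 3. Hence tw(G) = 3 exactly.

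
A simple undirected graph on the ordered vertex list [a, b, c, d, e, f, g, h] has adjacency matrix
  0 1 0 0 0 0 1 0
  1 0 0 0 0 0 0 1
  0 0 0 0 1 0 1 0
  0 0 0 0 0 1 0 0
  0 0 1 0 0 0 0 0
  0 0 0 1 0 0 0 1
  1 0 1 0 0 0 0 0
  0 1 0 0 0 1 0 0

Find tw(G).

1

A width-1 tree decomposition is:
Bags: B1 = {d, f}  B2 = {f, h}  B3 = {b, h}  B4 = {a, b}  B5 = {a, g}  B6 = {c, g}  B7 = {c, e}
Tree: B1–B2, B2–B3, B3–B4, B4–B5, B5–B6, B6–B7
Every bag has size at most 2, so the width is 2 − 1 = 1 and tw(G) ≤ 1. G has an edge, so its treewidth is at least 1. Therefore the treewidth is 1.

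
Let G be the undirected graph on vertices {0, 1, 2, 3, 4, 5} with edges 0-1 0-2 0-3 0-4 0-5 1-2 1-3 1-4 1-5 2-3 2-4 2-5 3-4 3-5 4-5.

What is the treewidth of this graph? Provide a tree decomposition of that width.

With just one bag of size 6, the width is 6 − 1 = 5, so tw(G) ≤ 5. For the lower bound, the 6 vertices {0, 1, 2, 3, 4, 5} are pairwise adjacent, and any tree decomposition puts a clique entirely inside one bag — forcing width ≥ 5. Hence tw(G) = 5 exactly.

Treewidth 5.
Bags: B1 = {0, 1, 2, 3, 4, 5}
Tree: (single bag)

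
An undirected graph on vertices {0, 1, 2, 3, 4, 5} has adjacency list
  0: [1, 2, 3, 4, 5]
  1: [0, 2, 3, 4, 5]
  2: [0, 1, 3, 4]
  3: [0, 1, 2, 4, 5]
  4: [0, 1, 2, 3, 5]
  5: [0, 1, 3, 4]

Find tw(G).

4

A width-4 tree decomposition is:
Bags: B1 = {0, 1, 2, 3, 4}  B2 = {0, 1, 3, 4, 5}
Tree: B1–B2
Every bag has size at most 5, so the width is 5 − 1 = 4 and tw(G) ≤ 4. Conversely, {0, 1, 2, 3, 4} is a clique of size 5, and the vertices of any clique must share a bag in every tree decomposition; so some bag has ≥ 5 vertices and tw(G) ≥ 4. Therefore the treewidth is 4.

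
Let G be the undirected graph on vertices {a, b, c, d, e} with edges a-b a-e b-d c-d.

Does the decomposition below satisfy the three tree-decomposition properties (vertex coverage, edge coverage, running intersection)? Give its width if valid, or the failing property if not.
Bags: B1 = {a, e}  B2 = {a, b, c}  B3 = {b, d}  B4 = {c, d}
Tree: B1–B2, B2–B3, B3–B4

A tree decomposition must satisfy three properties: every vertex lies in some bag; for every edge, both endpoints lie together in some bag; and for every vertex, the bags containing it form a connected subtree. Here bags containing vertex c are not connected in the tree, so the decomposition is invalid.

No — bags containing vertex c are not connected in the tree.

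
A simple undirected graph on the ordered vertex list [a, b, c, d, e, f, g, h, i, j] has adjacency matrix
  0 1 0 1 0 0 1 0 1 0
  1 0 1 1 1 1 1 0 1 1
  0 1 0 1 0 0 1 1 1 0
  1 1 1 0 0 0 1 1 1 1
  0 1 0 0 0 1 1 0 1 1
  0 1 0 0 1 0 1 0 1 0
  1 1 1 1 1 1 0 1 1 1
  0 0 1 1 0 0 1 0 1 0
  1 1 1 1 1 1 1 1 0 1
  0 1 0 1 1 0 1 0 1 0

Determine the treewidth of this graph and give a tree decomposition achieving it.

Each bag holds 5 vertices, so the decomposition has width 4, which upper-bounds the treewidth. On the other hand G contains the 5-clique {c, d, g, h, i}. A clique must lie in a single bag of any decomposition, so no decomposition can have width below 4. Hence tw(G) = 4 exactly.

Treewidth 4.
One optimal decomposition is:
Bags: B1 = {b, d, g, i, j}  B2 = {a, b, d, g, i}  B3 = {b, e, g, i, j}  B4 = {b, e, f, g, i}  B5 = {b, c, d, g, i}  B6 = {c, d, g, h, i}
Tree: B1–B2, B1–B3, B3–B4, B1–B5, B5–B6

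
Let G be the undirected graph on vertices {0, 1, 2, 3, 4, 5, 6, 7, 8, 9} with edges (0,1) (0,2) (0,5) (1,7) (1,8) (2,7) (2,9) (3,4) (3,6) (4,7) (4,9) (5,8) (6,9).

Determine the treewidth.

2

A width-2 tree decomposition is:
Bags: B1 = {3, 4, 6}  B2 = {4, 6, 9}  B3 = {4, 7, 9}  B4 = {2, 7, 9}  B5 = {1, 2, 7}  B6 = {0, 1, 2}  B7 = {0, 1, 8}  B8 = {0, 5, 8}
Tree: B1–B2, B2–B3, B3–B4, B4–B5, B5–B6, B6–B7, B7–B8
Each bag holds 3 vertices, so the decomposition has width 2, which upper-bounds the treewidth. Since 3–6–9–4–3 is a cycle in G, G is not acyclic. Forests are exactly the graphs of treewidth ≤ 1, so tw(G) ≥ 2. Therefore the treewidth is 2.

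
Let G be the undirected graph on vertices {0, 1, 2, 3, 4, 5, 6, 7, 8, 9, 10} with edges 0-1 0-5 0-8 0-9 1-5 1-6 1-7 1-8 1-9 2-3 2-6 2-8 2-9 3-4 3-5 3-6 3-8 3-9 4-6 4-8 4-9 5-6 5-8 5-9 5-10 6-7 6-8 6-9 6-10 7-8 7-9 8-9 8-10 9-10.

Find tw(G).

A width-4 tree decomposition is:
Bags: B1 = {3, 5, 6, 8, 9}  B2 = {1, 5, 6, 8, 9}  B3 = {3, 4, 6, 8, 9}  B4 = {5, 6, 8, 9, 10}  B5 = {2, 3, 6, 8, 9}  B6 = {0, 1, 5, 8, 9}  B7 = {1, 6, 7, 8, 9}
Tree: B1–B2, B1–B3, B2–B4, B3–B5, B2–B6, B2–B7
The largest bag has 5 vertices, giving width 4; this decomposition certifies tw(G) ≤ 4. For the lower bound, the 5 vertices {0, 1, 5, 8, 9} are pairwise adjacent, and any tree decomposition puts a clique entirely inside one bag — forcing width ≥ 4. Combining the bounds, tw(G) = 4.

4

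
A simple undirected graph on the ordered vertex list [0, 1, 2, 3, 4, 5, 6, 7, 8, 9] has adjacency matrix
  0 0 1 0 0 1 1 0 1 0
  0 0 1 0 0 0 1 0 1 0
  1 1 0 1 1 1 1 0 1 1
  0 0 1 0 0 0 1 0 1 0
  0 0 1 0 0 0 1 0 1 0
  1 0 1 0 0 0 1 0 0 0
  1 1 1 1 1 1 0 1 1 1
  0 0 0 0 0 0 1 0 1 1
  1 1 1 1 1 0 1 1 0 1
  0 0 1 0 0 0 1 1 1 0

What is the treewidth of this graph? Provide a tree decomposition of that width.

Treewidth 3.
One optimal decomposition is:
Bags: B1 = {6, 7, 8, 9}  B2 = {2, 6, 8, 9}  B3 = {0, 2, 6, 8}  B4 = {1, 2, 6, 8}  B5 = {0, 2, 5, 6}  B6 = {2, 4, 6, 8}  B7 = {2, 3, 6, 8}
Tree: B1–B2, B2–B3, B2–B4, B3–B5, B4–B6, B3–B7

The largest bag has 4 vertices, giving width 3; this decomposition certifies tw(G) ≤ 3. Conversely, {0, 2, 6, 8} is a clique of size 4, and the vertices of any clique must share a bag in every tree decomposition; so some bag has ≥ 4 vertices and tw(G) ≥ 3. The upper and lower bounds meet at 3, so that is the treewidth.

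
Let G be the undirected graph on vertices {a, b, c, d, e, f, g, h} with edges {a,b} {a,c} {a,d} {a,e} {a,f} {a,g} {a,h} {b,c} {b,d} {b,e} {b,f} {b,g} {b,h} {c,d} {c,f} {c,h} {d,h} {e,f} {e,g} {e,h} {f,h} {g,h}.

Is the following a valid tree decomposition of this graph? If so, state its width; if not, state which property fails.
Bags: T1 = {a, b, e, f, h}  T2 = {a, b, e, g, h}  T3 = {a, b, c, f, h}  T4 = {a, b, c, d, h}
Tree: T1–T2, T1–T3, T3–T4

Yes; width 4.

Every vertex of G appears in some bag (union = {a, b, c, d, e, f, g, h}); every edge is covered by a bag; and for each vertex v the set of bags containing v is connected in the bag tree. The decomposition is therefore valid. The largest bag has 5 vertices, so the width is 4.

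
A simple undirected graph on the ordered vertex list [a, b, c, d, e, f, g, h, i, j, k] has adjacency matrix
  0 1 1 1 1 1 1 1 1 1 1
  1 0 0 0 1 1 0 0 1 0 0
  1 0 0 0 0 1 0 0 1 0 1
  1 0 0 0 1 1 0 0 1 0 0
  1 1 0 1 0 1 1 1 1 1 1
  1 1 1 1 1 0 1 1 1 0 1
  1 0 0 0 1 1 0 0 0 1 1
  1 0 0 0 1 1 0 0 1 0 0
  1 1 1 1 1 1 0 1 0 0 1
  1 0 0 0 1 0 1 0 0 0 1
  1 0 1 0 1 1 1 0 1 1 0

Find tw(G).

4

A width-4 tree decomposition is:
Bags: B1 = {a, e, f, g, k}  B2 = {a, e, f, i, k}  B3 = {a, b, e, f, i}  B4 = {a, e, f, h, i}  B5 = {a, c, f, i, k}  B6 = {a, e, g, j, k}  B7 = {a, d, e, f, i}
Tree: B1–B2, B2–B3, B3–B4, B2–B5, B1–B6, B2–B7
Every bag has size at most 5, so the width is 5 − 1 = 4 and tw(G) ≤ 4. For the lower bound, the 5 vertices {a, e, g, j, k} are pairwise adjacent, and any tree decomposition puts a clique entirely inside one bag — forcing width ≥ 4. Therefore the treewidth is 4.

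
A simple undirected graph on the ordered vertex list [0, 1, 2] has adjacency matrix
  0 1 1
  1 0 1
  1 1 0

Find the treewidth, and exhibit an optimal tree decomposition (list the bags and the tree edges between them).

A single bag containing all 3 vertices is trivially a valid decomposition of width 2. For the lower bound, the 3 vertices {0, 1, 2} are pairwise adjacent, and any tree decomposition puts a clique entirely inside one bag — forcing width ≥ 2. Hence tw(G) = 2 exactly.

Treewidth 2.
One optimal decomposition is:
Bags: B1 = {0, 1, 2}
Tree: (single bag)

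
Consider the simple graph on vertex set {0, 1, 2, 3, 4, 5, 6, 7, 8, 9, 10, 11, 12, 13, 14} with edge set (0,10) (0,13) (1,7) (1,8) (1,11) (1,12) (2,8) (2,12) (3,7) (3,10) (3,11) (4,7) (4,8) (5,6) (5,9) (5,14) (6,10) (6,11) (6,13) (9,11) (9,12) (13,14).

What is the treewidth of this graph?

3

A width-3 tree decomposition is:
Bags: B1 = {0, 10, 13, 14}  B2 = {6, 10, 13, 14}  B3 = {5, 6, 10, 14}  B4 = {3, 5, 6, 10}  B5 = {3, 5, 6, 11}  B6 = {3, 5, 9, 11}  B7 = {3, 7, 9, 11}  B8 = {1, 7, 9, 11}  B9 = {1, 7, 9, 12}  B10 = {1, 4, 7, 12}  B11 = {1, 4, 8, 12}  B12 = {2, 4, 8, 12}
Tree: B1–B2, B2–B3, B3–B4, B4–B5, B5–B6, B6–B7, B7–B8, B8–B9, B9–B10, B10–B11, B11–B12
Every bag has size at most 4, so the width is 4 − 1 = 3 and tw(G) ≤ 3. For the lower bound: the 4 vertex sets {0,13,14}, {10}, {6}, {3,5,9,11} are disjoint, each induces a connected subgraph, and every pair is joined by at least one edge of G. Contracting each set to a single vertex therefore yields K_{4} as a minor, and since treewidth is minor-monotone, tw(G) ≥ tw(K_{4}) = 3. Combining the bounds, tw(G) = 3.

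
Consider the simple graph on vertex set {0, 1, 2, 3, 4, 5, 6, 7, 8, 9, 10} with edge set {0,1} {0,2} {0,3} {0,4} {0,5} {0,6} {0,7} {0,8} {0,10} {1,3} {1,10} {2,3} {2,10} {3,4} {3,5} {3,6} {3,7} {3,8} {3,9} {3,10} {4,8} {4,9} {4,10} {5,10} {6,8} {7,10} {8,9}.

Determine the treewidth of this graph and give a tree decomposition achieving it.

Every bag has size at most 4, so the width is 4 − 1 = 3 and tw(G) ≤ 3. Conversely, {0, 3, 4, 8} is a clique of size 4, and the vertices of any clique must share a bag in every tree decomposition; so some bag has ≥ 4 vertices and tw(G) ≥ 3. Hence tw(G) = 3 exactly.

Treewidth 3.
One such decomposition:
Bags: B1 = {0, 2, 3, 10}  B2 = {0, 3, 4, 10}  B3 = {0, 3, 4, 8}  B4 = {0, 3, 6, 8}  B5 = {3, 4, 8, 9}  B6 = {0, 3, 7, 10}  B7 = {0, 3, 5, 10}  B8 = {0, 1, 3, 10}
Tree: B1–B2, B2–B3, B3–B4, B3–B5, B2–B6, B6–B7, B2–B8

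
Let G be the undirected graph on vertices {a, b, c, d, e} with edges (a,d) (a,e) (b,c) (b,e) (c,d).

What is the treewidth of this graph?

2

A width-2 tree decomposition is:
Bags: B1 = {a, b, e}  B2 = {a, b, c}  B3 = {a, c, d}
Tree: B1–B2, B2–B3
Every bag has size at most 3, so the width is 3 − 1 = 2 and tw(G) ≤ 2. The edges a–e–b–c–d–a form a cycle, so G is not a tree and its treewidth is at least 2. Hence tw(G) = 2 exactly.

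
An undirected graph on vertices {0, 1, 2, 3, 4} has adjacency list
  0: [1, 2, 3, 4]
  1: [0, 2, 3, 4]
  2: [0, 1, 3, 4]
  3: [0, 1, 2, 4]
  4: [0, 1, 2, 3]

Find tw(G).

4

A width-4 tree decomposition is:
Bags: B1 = {0, 1, 2, 3, 4}
Tree: (single bag)
A single bag containing all 5 vertices is trivially a valid decomposition of width 4. On the other hand G contains the 5-clique {0, 1, 2, 3, 4}. A clique must lie in a single bag of any decomposition, so no decomposition can have width below 4. Combining the bounds, tw(G) = 4.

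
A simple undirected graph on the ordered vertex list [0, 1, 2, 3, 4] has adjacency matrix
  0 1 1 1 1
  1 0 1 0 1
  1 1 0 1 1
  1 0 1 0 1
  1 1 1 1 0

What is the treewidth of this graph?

A width-3 tree decomposition is:
Bags: B1 = {0, 1, 2, 4}  B2 = {0, 2, 3, 4}
Tree: B1–B2
The largest bag has 4 vertices, giving width 3; this decomposition certifies tw(G) ≤ 3. On the other hand G contains the 4-clique {0, 1, 2, 4}. A clique must lie in a single bag of any decomposition, so no decomposition can have width below 3. Hence tw(G) = 3 exactly.

3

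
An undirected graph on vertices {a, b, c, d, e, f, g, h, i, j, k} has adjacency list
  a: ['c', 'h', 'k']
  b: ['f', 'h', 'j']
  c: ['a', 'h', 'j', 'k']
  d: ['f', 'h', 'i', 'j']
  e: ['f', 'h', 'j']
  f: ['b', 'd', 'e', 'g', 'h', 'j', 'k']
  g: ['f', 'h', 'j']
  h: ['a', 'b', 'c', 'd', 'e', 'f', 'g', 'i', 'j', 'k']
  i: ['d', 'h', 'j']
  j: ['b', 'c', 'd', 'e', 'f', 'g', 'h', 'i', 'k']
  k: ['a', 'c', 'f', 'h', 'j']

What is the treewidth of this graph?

A width-3 tree decomposition is:
Bags: B1 = {f, h, j, k}  B2 = {d, f, h, j}  B3 = {d, h, i, j}  B4 = {c, h, j, k}  B5 = {a, c, h, k}  B6 = {e, f, h, j}  B7 = {f, g, h, j}  B8 = {b, f, h, j}
Tree: B1–B2, B2–B3, B1–B4, B4–B5, B2–B6, B1–B7, B1–B8
Every bag has size at most 4, so the width is 4 − 1 = 3 and tw(G) ≤ 3. For the lower bound, the 4 vertices {c, h, j, k} are pairwise adjacent, and any tree decomposition puts a clique entirely inside one bag — forcing width ≥ 3. Hence tw(G) = 3 exactly.

3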